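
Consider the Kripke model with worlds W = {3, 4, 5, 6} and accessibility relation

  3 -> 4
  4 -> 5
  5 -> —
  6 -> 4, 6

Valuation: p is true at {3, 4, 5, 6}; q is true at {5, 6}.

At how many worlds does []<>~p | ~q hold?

3

3: []<>~p is F, ~q is T. ✓
4: []<>~p is F, ~q is T. ✓
5: []<>~p is T, ~q is F. ✓
6: []<>~p is F, ~q is F. ✗
Satisfying worlds: {3, 4, 5}.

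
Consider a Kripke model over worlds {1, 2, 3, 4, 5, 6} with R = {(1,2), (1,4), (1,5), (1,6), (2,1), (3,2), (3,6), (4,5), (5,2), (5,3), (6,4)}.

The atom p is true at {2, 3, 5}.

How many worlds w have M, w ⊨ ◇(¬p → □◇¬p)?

1: successors {2, 4, 5, 6}; ¬p → □◇¬p there: 2:T, 4:F, 5:T, 6:F. ✓
2: successors {1}; ¬p → □◇¬p there: 1:F. ✗
3: successors {2, 6}; ¬p → □◇¬p there: 2:T, 6:F. ✓
4: successors {5}; ¬p → □◇¬p there: 5:T. ✓
5: successors {2, 3}; ¬p → □◇¬p there: 2:T, 3:T. ✓
6: successors {4}; ¬p → □◇¬p there: 4:F. ✗
Satisfying worlds: {1, 3, 4, 5}.

4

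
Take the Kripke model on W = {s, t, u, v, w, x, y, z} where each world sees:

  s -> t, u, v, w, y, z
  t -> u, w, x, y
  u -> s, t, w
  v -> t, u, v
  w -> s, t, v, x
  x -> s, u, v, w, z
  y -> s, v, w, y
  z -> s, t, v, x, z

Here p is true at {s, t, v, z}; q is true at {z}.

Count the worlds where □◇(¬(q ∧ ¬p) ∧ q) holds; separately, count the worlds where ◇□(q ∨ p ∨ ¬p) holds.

0 and 8

For □◇(¬(q ∧ ¬p) ∧ q):
s: successors {t, u, v, w, y, z}; ◇(¬(q ∧ ¬p) ∧ q) there: t:F, u:F, v:F, w:F, y:F, z:T. ✗
t: successors {u, w, x, y}; ◇(¬(q ∧ ¬p) ∧ q) there: u:F, w:F, x:T, y:F. ✗
u: successors {s, t, w}; ◇(¬(q ∧ ¬p) ∧ q) there: s:T, t:F, w:F. ✗
v: successors {t, u, v}; ◇(¬(q ∧ ¬p) ∧ q) there: t:F, u:F, v:F. ✗
w: successors {s, t, v, x}; ◇(¬(q ∧ ¬p) ∧ q) there: s:T, t:F, v:F, x:T. ✗
x: successors {s, u, v, w, z}; ◇(¬(q ∧ ¬p) ∧ q) there: s:T, u:F, v:F, w:F, z:T. ✗
y: successors {s, v, w, y}; ◇(¬(q ∧ ¬p) ∧ q) there: s:T, v:F, w:F, y:F. ✗
z: successors {s, t, v, x, z}; ◇(¬(q ∧ ¬p) ∧ q) there: s:T, t:F, v:F, x:T, z:T. ✗
— 0 worlds.
For ◇□(q ∨ p ∨ ¬p):
s: successors {t, u, v, w, y, z}; □(q ∨ p ∨ ¬p) there: t:T, u:T, v:T, w:T, y:T, z:T. ✓
t: successors {u, w, x, y}; □(q ∨ p ∨ ¬p) there: u:T, w:T, x:T, y:T. ✓
u: successors {s, t, w}; □(q ∨ p ∨ ¬p) there: s:T, t:T, w:T. ✓
v: successors {t, u, v}; □(q ∨ p ∨ ¬p) there: t:T, u:T, v:T. ✓
w: successors {s, t, v, x}; □(q ∨ p ∨ ¬p) there: s:T, t:T, v:T, x:T. ✓
x: successors {s, u, v, w, z}; □(q ∨ p ∨ ¬p) there: s:T, u:T, v:T, w:T, z:T. ✓
y: successors {s, v, w, y}; □(q ∨ p ∨ ¬p) there: s:T, v:T, w:T, y:T. ✓
z: successors {s, t, v, x, z}; □(q ∨ p ∨ ¬p) there: s:T, t:T, v:T, x:T, z:T. ✓
— 8 worlds.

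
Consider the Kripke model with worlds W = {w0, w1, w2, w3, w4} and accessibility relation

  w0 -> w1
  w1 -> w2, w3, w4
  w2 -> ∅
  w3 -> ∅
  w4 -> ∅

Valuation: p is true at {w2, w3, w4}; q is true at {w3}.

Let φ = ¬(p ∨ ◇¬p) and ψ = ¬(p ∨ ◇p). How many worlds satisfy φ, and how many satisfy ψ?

1 and 1

For ¬(p ∨ ◇¬p):
w0: p ∨ ◇¬p is T. ✗
w1: p ∨ ◇¬p is F. ✓
w2: p ∨ ◇¬p is T. ✗
w3: p ∨ ◇¬p is T. ✗
w4: p ∨ ◇¬p is T. ✗
— 1 world.
For ¬(p ∨ ◇p):
w0: p ∨ ◇p is F. ✓
w1: p ∨ ◇p is T. ✗
w2: p ∨ ◇p is T. ✗
w3: p ∨ ◇p is T. ✗
w4: p ∨ ◇p is T. ✗
— 1 world.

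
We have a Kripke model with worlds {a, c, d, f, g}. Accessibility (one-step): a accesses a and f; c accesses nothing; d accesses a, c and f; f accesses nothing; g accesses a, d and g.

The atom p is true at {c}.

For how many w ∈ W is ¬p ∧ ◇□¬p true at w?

a: ¬p is T, ◇□¬p is T. ✓
c: ¬p is F, ◇□¬p is F. ✗
d: ¬p is T, ◇□¬p is T. ✓
f: ¬p is T, ◇□¬p is F. ✗
g: ¬p is T, ◇□¬p is T. ✓
Satisfying worlds: {a, d, g}.

3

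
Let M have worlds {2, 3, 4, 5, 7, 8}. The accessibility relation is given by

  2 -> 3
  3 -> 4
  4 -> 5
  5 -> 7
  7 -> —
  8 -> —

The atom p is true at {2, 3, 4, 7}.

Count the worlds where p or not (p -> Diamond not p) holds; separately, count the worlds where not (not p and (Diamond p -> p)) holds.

4 and 5

For p or not (p -> Diamond not p):
2: p is T, not (p -> Diamond not p) is T. ✓
3: p is T, not (p -> Diamond not p) is T. ✓
4: p is T, not (p -> Diamond not p) is F. ✓
5: p is F, not (p -> Diamond not p) is F. ✗
7: p is T, not (p -> Diamond not p) is T. ✓
8: p is F, not (p -> Diamond not p) is F. ✗
— 4 worlds.
For not (not p and (Diamond p -> p)):
2: not p and (Diamond p -> p) is F. ✓
3: not p and (Diamond p -> p) is F. ✓
4: not p and (Diamond p -> p) is F. ✓
5: not p and (Diamond p -> p) is F. ✓
7: not p and (Diamond p -> p) is F. ✓
8: not p and (Diamond p -> p) is T. ✗
— 5 worlds.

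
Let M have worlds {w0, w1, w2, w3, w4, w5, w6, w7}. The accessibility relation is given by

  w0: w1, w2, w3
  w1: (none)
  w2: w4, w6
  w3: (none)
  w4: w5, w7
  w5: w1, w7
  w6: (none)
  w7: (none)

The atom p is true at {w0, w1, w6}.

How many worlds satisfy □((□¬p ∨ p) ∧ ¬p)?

4

w0: successors {w1, w2, w3}; (□¬p ∨ p) ∧ ¬p there: w1:F, w2:F, w3:T. ✗
w1: no successors, so □((□¬p ∨ p) ∧ ¬p) holds vacuously. ✓
w2: successors {w4, w6}; (□¬p ∨ p) ∧ ¬p there: w4:T, w6:F. ✗
w3: no successors, so □((□¬p ∨ p) ∧ ¬p) holds vacuously. ✓
w4: successors {w5, w7}; (□¬p ∨ p) ∧ ¬p there: w5:F, w7:T. ✗
w5: successors {w1, w7}; (□¬p ∨ p) ∧ ¬p there: w1:F, w7:T. ✗
w6: no successors, so □((□¬p ∨ p) ∧ ¬p) holds vacuously. ✓
w7: no successors, so □((□¬p ∨ p) ∧ ¬p) holds vacuously. ✓
Satisfying worlds: {w1, w3, w6, w7}.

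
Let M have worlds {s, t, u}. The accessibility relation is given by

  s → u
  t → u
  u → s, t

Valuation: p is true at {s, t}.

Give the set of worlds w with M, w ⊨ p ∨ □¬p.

{s, t}

s: p is T, □¬p is T. ✓
t: p is T, □¬p is T. ✓
u: p is F, □¬p is F. ✗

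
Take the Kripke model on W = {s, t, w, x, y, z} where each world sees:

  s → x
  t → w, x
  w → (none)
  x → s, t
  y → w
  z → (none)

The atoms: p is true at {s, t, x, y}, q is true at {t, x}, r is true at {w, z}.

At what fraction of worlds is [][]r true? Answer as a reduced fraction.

s: successors {x}; []r there: x:F. ✗
t: successors {w, x}; []r there: w:T, x:F. ✗
w: no successors, so [][]r holds vacuously. ✓
x: successors {s, t}; []r there: s:F, t:F. ✗
y: successors {w}; []r there: w:T. ✓
z: no successors, so [][]r holds vacuously. ✓
That's 3 of 6 worlds, so 3/6 = 1/2.

1/2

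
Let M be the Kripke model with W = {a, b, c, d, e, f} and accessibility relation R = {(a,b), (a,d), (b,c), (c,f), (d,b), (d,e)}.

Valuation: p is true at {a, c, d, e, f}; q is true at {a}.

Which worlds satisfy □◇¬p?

a: successors {b, d}; ◇¬p there: b:F, d:T. ✗
b: successors {c}; ◇¬p there: c:F. ✗
c: successors {f}; ◇¬p there: f:F. ✗
d: successors {b, e}; ◇¬p there: b:F, e:F. ✗
e: no successors, so □◇¬p holds vacuously. ✓
f: no successors, so □◇¬p holds vacuously. ✓

{e, f}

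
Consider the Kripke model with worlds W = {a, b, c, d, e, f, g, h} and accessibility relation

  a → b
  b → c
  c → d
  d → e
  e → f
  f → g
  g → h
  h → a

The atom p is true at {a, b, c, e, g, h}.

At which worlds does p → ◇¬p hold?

{c, d, e, f}

a: p is T, ◇¬p is F. ✗
b: p is T, ◇¬p is F. ✗
c: p is T, ◇¬p is T. ✓
d: p is F, ◇¬p is F. ✓
e: p is T, ◇¬p is T. ✓
f: p is F, ◇¬p is F. ✓
g: p is T, ◇¬p is F. ✗
h: p is T, ◇¬p is F. ✗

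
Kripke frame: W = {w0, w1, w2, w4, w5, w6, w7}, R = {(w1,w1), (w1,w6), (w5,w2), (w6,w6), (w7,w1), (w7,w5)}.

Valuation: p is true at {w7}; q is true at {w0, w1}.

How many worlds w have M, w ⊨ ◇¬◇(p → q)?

w0: no successors, so ◇¬◇(p → q) fails. ✗
w1: successors {w1, w6}; ¬◇(p → q) there: w1:F, w6:F. ✗
w2: no successors, so ◇¬◇(p → q) fails. ✗
w4: no successors, so ◇¬◇(p → q) fails. ✗
w5: successors {w2}; ¬◇(p → q) there: w2:T. ✓
w6: successors {w6}; ¬◇(p → q) there: w6:F. ✗
w7: successors {w1, w5}; ¬◇(p → q) there: w1:F, w5:F. ✗
Satisfying worlds: {w5}.

1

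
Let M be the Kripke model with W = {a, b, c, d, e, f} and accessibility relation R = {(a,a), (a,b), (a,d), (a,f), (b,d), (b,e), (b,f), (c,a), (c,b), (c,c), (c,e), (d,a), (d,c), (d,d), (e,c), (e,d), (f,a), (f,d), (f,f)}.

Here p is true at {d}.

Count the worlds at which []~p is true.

a: successors {a, b, d, f}; ~p there: a:T, b:T, d:F, f:T. ✗
b: successors {d, e, f}; ~p there: d:F, e:T, f:T. ✗
c: successors {a, b, c, e}; ~p there: a:T, b:T, c:T, e:T. ✓
d: successors {a, c, d}; ~p there: a:T, c:T, d:F. ✗
e: successors {c, d}; ~p there: c:T, d:F. ✗
f: successors {a, d, f}; ~p there: a:T, d:F, f:T. ✗
Satisfying worlds: {c}.

1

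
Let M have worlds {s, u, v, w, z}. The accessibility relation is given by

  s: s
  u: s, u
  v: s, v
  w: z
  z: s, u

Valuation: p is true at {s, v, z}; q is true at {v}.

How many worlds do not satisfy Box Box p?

s: successors {s}; Box p there: s:T. ✓
u: successors {s, u}; Box p there: s:T, u:F. ✗
v: successors {s, v}; Box p there: s:T, v:T. ✓
w: successors {z}; Box p there: z:F. ✗
z: successors {s, u}; Box p there: s:T, u:F. ✗
Satisfying worlds: {s, v}.
So Box Box p fails at the other 3 worlds.

3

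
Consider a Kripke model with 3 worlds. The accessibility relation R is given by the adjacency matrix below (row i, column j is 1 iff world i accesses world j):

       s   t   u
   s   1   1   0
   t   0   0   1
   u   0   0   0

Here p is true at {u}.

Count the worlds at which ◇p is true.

1

s: successors {s, t}; p there: s:F, t:F. ✗
t: successors {u}; p there: u:T. ✓
u: no successors, so ◇p fails. ✗
Satisfying worlds: {t}.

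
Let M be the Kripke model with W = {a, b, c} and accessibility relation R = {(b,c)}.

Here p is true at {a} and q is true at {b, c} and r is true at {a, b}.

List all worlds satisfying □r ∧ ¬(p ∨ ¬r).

∅

a: □r is T, ¬(p ∨ ¬r) is F. ✗
b: □r is F, ¬(p ∨ ¬r) is T. ✗
c: □r is T, ¬(p ∨ ¬r) is F. ✗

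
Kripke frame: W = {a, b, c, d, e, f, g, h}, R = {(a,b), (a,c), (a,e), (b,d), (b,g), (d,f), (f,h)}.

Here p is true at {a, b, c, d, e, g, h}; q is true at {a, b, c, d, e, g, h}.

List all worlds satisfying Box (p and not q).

{c, e, g, h}

a: successors {b, c, e}; p and not q there: b:F, c:F, e:F. ✗
b: successors {d, g}; p and not q there: d:F, g:F. ✗
c: no successors, so Box (p and not q) holds vacuously. ✓
d: successors {f}; p and not q there: f:F. ✗
e: no successors, so Box (p and not q) holds vacuously. ✓
f: successors {h}; p and not q there: h:F. ✗
g: no successors, so Box (p and not q) holds vacuously. ✓
h: no successors, so Box (p and not q) holds vacuously. ✓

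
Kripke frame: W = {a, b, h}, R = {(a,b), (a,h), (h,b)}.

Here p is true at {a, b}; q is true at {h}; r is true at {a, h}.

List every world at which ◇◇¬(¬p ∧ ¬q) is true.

a: successors {b, h}; ◇¬(¬p ∧ ¬q) there: b:F, h:T. ✓
b: no successors, so ◇◇¬(¬p ∧ ¬q) fails. ✗
h: successors {b}; ◇¬(¬p ∧ ¬q) there: b:F. ✗

{a}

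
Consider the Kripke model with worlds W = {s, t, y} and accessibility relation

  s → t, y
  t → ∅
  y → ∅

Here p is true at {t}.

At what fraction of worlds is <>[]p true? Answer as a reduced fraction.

s: successors {t, y}; []p there: t:T, y:T. ✓
t: no successors, so <>[]p fails. ✗
y: no successors, so <>[]p fails. ✗
That's 1 of 3 worlds, so 1/3.

1/3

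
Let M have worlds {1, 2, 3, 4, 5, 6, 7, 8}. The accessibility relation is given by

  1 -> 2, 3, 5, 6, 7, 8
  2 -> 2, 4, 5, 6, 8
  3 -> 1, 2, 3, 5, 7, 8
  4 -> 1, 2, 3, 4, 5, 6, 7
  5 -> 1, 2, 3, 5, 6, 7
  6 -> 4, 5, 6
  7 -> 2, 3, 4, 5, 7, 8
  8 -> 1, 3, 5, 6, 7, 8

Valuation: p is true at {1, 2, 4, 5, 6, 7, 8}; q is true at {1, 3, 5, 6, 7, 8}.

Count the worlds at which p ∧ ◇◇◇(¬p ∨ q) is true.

1: p is T, ◇◇◇(¬p ∨ q) is T. ✓
2: p is T, ◇◇◇(¬p ∨ q) is T. ✓
3: p is F, ◇◇◇(¬p ∨ q) is T. ✗
4: p is T, ◇◇◇(¬p ∨ q) is T. ✓
5: p is T, ◇◇◇(¬p ∨ q) is T. ✓
6: p is T, ◇◇◇(¬p ∨ q) is T. ✓
7: p is T, ◇◇◇(¬p ∨ q) is T. ✓
8: p is T, ◇◇◇(¬p ∨ q) is T. ✓
Satisfying worlds: {1, 2, 4, 5, 6, 7, 8}.

7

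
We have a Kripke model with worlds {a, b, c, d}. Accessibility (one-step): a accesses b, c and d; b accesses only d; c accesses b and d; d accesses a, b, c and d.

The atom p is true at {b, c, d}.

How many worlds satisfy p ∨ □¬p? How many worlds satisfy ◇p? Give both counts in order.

For p ∨ □¬p:
a: p is F, □¬p is F. ✗
b: p is T, □¬p is F. ✓
c: p is T, □¬p is F. ✓
d: p is T, □¬p is F. ✓
— 3 worlds.
For ◇p:
a: successors {b, c, d}; p there: b:T, c:T, d:T. ✓
b: successors {d}; p there: d:T. ✓
c: successors {b, d}; p there: b:T, d:T. ✓
d: successors {a, b, c, d}; p there: a:F, b:T, c:T, d:T. ✓
— 4 worlds.

3 and 4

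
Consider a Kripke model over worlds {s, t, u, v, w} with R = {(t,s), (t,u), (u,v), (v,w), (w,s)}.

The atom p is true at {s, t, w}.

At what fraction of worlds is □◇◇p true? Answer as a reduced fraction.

2/5

s: no successors, so □◇◇p holds vacuously. ✓
t: successors {s, u}; ◇◇p there: s:F, u:T. ✗
u: successors {v}; ◇◇p there: v:T. ✓
v: successors {w}; ◇◇p there: w:F. ✗
w: successors {s}; ◇◇p there: s:F. ✗
That's 2 of 5 worlds, so 2/5.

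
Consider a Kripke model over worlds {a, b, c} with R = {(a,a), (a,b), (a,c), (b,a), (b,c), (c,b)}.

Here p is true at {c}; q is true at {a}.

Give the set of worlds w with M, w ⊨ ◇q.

a: successors {a, b, c}; q there: a:T, b:F, c:F. ✓
b: successors {a, c}; q there: a:T, c:F. ✓
c: successors {b}; q there: b:F. ✗

{a, b}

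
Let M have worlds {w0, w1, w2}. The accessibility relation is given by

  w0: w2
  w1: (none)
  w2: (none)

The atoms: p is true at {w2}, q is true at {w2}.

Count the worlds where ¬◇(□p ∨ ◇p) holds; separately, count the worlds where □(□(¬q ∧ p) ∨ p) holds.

For ¬◇(□p ∨ ◇p):
w0: ◇(□p ∨ ◇p) is T. ✗
w1: ◇(□p ∨ ◇p) is F. ✓
w2: ◇(□p ∨ ◇p) is F. ✓
— 2 worlds.
For □(□(¬q ∧ p) ∨ p):
w0: successors {w2}; □(¬q ∧ p) ∨ p there: w2:T. ✓
w1: no successors, so □(□(¬q ∧ p) ∨ p) holds vacuously. ✓
w2: no successors, so □(□(¬q ∧ p) ∨ p) holds vacuously. ✓
— 3 worlds.

2 and 3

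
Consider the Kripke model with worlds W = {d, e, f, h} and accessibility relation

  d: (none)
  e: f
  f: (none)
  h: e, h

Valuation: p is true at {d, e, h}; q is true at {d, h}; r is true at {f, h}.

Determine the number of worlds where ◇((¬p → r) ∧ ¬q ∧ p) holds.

d: no successors, so ◇((¬p → r) ∧ ¬q ∧ p) fails. ✗
e: successors {f}; (¬p → r) ∧ ¬q ∧ p there: f:F. ✗
f: no successors, so ◇((¬p → r) ∧ ¬q ∧ p) fails. ✗
h: successors {e, h}; (¬p → r) ∧ ¬q ∧ p there: e:T, h:F. ✓
Satisfying worlds: {h}.

1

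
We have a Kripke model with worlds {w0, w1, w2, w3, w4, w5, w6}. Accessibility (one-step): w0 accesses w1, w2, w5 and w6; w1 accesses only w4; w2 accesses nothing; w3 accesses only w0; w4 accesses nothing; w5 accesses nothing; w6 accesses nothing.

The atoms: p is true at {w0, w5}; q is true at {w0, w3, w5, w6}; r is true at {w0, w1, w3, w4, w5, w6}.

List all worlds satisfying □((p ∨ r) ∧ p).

{w2, w3, w4, w5, w6}

w0: successors {w1, w2, w5, w6}; (p ∨ r) ∧ p there: w1:F, w2:F, w5:T, w6:F. ✗
w1: successors {w4}; (p ∨ r) ∧ p there: w4:F. ✗
w2: no successors, so □((p ∨ r) ∧ p) holds vacuously. ✓
w3: successors {w0}; (p ∨ r) ∧ p there: w0:T. ✓
w4: no successors, so □((p ∨ r) ∧ p) holds vacuously. ✓
w5: no successors, so □((p ∨ r) ∧ p) holds vacuously. ✓
w6: no successors, so □((p ∨ r) ∧ p) holds vacuously. ✓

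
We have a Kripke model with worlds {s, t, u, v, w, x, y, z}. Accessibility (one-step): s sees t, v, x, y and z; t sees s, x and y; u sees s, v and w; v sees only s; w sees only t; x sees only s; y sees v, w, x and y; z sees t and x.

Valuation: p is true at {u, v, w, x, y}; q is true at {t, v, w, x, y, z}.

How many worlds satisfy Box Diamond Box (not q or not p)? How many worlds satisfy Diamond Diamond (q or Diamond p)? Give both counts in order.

3 and 8

For Box Diamond Box (not q or not p):
s: successors {t, v, x, y, z}; Diamond Box (not q or not p) there: t:T, v:F, x:F, y:T, z:T. ✗
t: successors {s, x, y}; Diamond Box (not q or not p) there: s:T, x:F, y:T. ✗
u: successors {s, v, w}; Diamond Box (not q or not p) there: s:T, v:F, w:F. ✗
v: successors {s}; Diamond Box (not q or not p) there: s:T. ✓
w: successors {t}; Diamond Box (not q or not p) there: t:T. ✓
x: successors {s}; Diamond Box (not q or not p) there: s:T. ✓
y: successors {v, w, x, y}; Diamond Box (not q or not p) there: v:F, w:F, x:F, y:T. ✗
z: successors {t, x}; Diamond Box (not q or not p) there: t:T, x:F. ✗
— 3 worlds.
For Diamond Diamond (q or Diamond p):
s: successors {t, v, x, y, z}; Diamond (q or Diamond p) there: t:T, v:T, x:T, y:T, z:T. ✓
t: successors {s, x, y}; Diamond (q or Diamond p) there: s:T, x:T, y:T. ✓
u: successors {s, v, w}; Diamond (q or Diamond p) there: s:T, v:T, w:T. ✓
v: successors {s}; Diamond (q or Diamond p) there: s:T. ✓
w: successors {t}; Diamond (q or Diamond p) there: t:T. ✓
x: successors {s}; Diamond (q or Diamond p) there: s:T. ✓
y: successors {v, w, x, y}; Diamond (q or Diamond p) there: v:T, w:T, x:T, y:T. ✓
z: successors {t, x}; Diamond (q or Diamond p) there: t:T, x:T. ✓
— 8 worlds.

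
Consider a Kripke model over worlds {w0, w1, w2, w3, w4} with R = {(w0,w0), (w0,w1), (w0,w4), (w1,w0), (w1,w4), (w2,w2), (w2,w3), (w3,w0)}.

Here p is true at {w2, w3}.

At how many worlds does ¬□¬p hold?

1

w0: □¬p is T. ✗
w1: □¬p is T. ✗
w2: □¬p is F. ✓
w3: □¬p is T. ✗
w4: □¬p is T. ✗
Satisfying worlds: {w2}.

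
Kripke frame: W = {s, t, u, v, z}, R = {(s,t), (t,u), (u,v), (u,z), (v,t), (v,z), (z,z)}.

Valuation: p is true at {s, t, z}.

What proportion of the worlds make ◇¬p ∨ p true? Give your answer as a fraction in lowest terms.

4/5

s: ◇¬p is F, p is T. ✓
t: ◇¬p is T, p is T. ✓
u: ◇¬p is T, p is F. ✓
v: ◇¬p is F, p is F. ✗
z: ◇¬p is F, p is T. ✓
That's 4 of 5 worlds, so 4/5.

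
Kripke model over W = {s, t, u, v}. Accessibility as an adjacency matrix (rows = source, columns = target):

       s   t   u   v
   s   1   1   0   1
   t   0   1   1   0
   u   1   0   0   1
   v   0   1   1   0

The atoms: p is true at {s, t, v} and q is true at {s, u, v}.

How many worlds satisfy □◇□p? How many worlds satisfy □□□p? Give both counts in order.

For □◇□p:
s: successors {s, t, v}; ◇□p there: s:T, t:T, v:T. ✓
t: successors {t, u}; ◇□p there: t:T, u:T. ✓
u: successors {s, v}; ◇□p there: s:T, v:T. ✓
v: successors {t, u}; ◇□p there: t:T, u:T. ✓
— 4 worlds.
For □□□p:
s: successors {s, t, v}; □□p there: s:F, t:F, v:F. ✗
t: successors {t, u}; □□p there: t:F, u:F. ✗
u: successors {s, v}; □□p there: s:F, v:F. ✗
v: successors {t, u}; □□p there: t:F, u:F. ✗
— 0 worlds.

4 and 0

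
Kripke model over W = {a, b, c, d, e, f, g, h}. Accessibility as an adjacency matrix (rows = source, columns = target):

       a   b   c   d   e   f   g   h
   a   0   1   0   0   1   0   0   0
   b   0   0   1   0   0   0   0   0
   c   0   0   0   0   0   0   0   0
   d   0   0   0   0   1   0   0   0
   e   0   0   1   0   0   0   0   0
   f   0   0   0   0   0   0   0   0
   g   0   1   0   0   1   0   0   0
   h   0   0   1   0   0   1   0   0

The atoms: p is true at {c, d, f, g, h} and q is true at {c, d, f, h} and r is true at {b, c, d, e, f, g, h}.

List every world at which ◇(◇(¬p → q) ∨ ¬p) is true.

{a, d, g}

a: successors {b, e}; ◇(¬p → q) ∨ ¬p there: b:T, e:T. ✓
b: successors {c}; ◇(¬p → q) ∨ ¬p there: c:F. ✗
c: no successors, so ◇(◇(¬p → q) ∨ ¬p) fails. ✗
d: successors {e}; ◇(¬p → q) ∨ ¬p there: e:T. ✓
e: successors {c}; ◇(¬p → q) ∨ ¬p there: c:F. ✗
f: no successors, so ◇(◇(¬p → q) ∨ ¬p) fails. ✗
g: successors {b, e}; ◇(¬p → q) ∨ ¬p there: b:T, e:T. ✓
h: successors {c, f}; ◇(¬p → q) ∨ ¬p there: c:F, f:F. ✗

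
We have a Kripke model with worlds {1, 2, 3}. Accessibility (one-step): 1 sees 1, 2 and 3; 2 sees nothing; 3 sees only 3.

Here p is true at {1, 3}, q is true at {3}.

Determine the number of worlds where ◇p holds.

1: successors {1, 2, 3}; p there: 1:T, 2:F, 3:T. ✓
2: no successors, so ◇p fails. ✗
3: successors {3}; p there: 3:T. ✓
Satisfying worlds: {1, 3}.

2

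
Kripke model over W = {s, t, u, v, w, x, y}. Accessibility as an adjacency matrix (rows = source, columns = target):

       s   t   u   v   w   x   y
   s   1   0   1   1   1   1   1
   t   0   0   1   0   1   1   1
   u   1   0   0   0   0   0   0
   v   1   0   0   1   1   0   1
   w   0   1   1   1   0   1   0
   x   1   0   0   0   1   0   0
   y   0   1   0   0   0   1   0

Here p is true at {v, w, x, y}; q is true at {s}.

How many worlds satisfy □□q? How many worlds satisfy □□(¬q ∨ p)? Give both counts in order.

For □□q:
s: successors {s, u, v, w, x, y}; □q there: s:F, u:T, v:F, w:F, x:F, y:F. ✗
t: successors {u, w, x, y}; □q there: u:T, w:F, x:F, y:F. ✗
u: successors {s}; □q there: s:F. ✗
v: successors {s, v, w, y}; □q there: s:F, v:F, w:F, y:F. ✗
w: successors {t, u, v, x}; □q there: t:F, u:T, v:F, x:F. ✗
x: successors {s, w}; □q there: s:F, w:F. ✗
y: successors {t, x}; □q there: t:F, x:F. ✗
— 0 worlds.
For □□(¬q ∨ p):
s: successors {s, u, v, w, x, y}; □(¬q ∨ p) there: s:F, u:F, v:F, w:T, x:F, y:T. ✗
t: successors {u, w, x, y}; □(¬q ∨ p) there: u:F, w:T, x:F, y:T. ✗
u: successors {s}; □(¬q ∨ p) there: s:F. ✗
v: successors {s, v, w, y}; □(¬q ∨ p) there: s:F, v:F, w:T, y:T. ✗
w: successors {t, u, v, x}; □(¬q ∨ p) there: t:T, u:F, v:F, x:F. ✗
x: successors {s, w}; □(¬q ∨ p) there: s:F, w:T. ✗
y: successors {t, x}; □(¬q ∨ p) there: t:T, x:F. ✗
— 0 worlds.

0 and 0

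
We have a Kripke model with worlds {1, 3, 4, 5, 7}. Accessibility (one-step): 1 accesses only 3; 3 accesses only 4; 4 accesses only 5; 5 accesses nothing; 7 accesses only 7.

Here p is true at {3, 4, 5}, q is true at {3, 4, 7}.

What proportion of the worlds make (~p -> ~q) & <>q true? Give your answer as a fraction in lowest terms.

2/5

1: ~p -> ~q is T, <>q is T. ✓
3: ~p -> ~q is T, <>q is T. ✓
4: ~p -> ~q is T, <>q is F. ✗
5: ~p -> ~q is T, <>q is F. ✗
7: ~p -> ~q is F, <>q is T. ✗
That's 2 of 5 worlds, so 2/5.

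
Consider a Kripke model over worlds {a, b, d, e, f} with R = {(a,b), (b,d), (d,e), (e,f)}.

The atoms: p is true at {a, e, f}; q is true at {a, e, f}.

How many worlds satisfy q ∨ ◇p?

a: q is T, ◇p is F. ✓
b: q is F, ◇p is F. ✗
d: q is F, ◇p is T. ✓
e: q is T, ◇p is T. ✓
f: q is T, ◇p is F. ✓
Satisfying worlds: {a, d, e, f}.

4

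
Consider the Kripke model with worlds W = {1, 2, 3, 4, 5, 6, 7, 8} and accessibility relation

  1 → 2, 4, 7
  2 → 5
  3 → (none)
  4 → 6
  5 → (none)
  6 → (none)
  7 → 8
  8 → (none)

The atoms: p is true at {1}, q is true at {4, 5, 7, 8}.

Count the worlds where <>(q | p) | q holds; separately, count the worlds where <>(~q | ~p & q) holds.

For <>(q | p) | q:
1: <>(q | p) is T, q is F. ✓
2: <>(q | p) is T, q is F. ✓
3: <>(q | p) is F, q is F. ✗
4: <>(q | p) is F, q is T. ✓
5: <>(q | p) is F, q is T. ✓
6: <>(q | p) is F, q is F. ✗
7: <>(q | p) is T, q is T. ✓
8: <>(q | p) is F, q is T. ✓
— 6 worlds.
For <>(~q | ~p & q):
1: successors {2, 4, 7}; ~q | ~p & q there: 2:T, 4:T, 7:T. ✓
2: successors {5}; ~q | ~p & q there: 5:T. ✓
3: no successors, so <>(~q | ~p & q) fails. ✗
4: successors {6}; ~q | ~p & q there: 6:T. ✓
5: no successors, so <>(~q | ~p & q) fails. ✗
6: no successors, so <>(~q | ~p & q) fails. ✗
7: successors {8}; ~q | ~p & q there: 8:T. ✓
8: no successors, so <>(~q | ~p & q) fails. ✗
— 4 worlds.

6 and 4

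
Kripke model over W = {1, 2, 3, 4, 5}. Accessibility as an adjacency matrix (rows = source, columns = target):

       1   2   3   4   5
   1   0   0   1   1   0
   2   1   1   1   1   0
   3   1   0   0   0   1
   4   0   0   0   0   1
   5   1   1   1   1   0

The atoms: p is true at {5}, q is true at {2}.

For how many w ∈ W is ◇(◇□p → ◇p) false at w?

1: successors {3, 4}; ◇□p → ◇p there: 3:T, 4:T. ✓
2: successors {1, 2, 3, 4}; ◇□p → ◇p there: 1:F, 2:F, 3:T, 4:T. ✓
3: successors {1, 5}; ◇□p → ◇p there: 1:F, 5:F. ✗
4: successors {5}; ◇□p → ◇p there: 5:F. ✗
5: successors {1, 2, 3, 4}; ◇□p → ◇p there: 1:F, 2:F, 3:T, 4:T. ✓
Satisfying worlds: {1, 2, 5}.
So ◇(◇□p → ◇p) fails at the other 2 worlds.

2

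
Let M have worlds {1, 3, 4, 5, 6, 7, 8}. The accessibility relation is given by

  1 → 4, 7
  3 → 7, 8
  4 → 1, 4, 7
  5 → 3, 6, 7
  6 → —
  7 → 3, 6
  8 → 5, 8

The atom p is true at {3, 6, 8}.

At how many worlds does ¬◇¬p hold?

1: ◇¬p is T. ✗
3: ◇¬p is T. ✗
4: ◇¬p is T. ✗
5: ◇¬p is T. ✗
6: ◇¬p is F. ✓
7: ◇¬p is F. ✓
8: ◇¬p is T. ✗
Satisfying worlds: {6, 7}.

2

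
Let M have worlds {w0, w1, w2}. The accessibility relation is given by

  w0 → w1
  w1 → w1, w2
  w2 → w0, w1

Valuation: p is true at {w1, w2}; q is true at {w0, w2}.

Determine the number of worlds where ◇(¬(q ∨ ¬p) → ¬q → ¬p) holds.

w0: successors {w1}; ¬(q ∨ ¬p) → ¬q → ¬p there: w1:F. ✗
w1: successors {w1, w2}; ¬(q ∨ ¬p) → ¬q → ¬p there: w1:F, w2:T. ✓
w2: successors {w0, w1}; ¬(q ∨ ¬p) → ¬q → ¬p there: w0:T, w1:F. ✓
Satisfying worlds: {w1, w2}.

2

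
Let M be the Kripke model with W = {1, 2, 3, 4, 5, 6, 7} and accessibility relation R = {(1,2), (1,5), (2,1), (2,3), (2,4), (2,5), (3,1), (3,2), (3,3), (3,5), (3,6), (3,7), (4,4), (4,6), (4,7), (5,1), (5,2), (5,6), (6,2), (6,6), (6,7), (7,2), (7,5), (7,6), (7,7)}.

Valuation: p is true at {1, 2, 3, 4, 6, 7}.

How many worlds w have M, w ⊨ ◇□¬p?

1: successors {2, 5}; □¬p there: 2:F, 5:F. ✗
2: successors {1, 3, 4, 5}; □¬p there: 1:F, 3:F, 4:F, 5:F. ✗
3: successors {1, 2, 3, 5, 6, 7}; □¬p there: 1:F, 2:F, 3:F, 5:F, 6:F, 7:F. ✗
4: successors {4, 6, 7}; □¬p there: 4:F, 6:F, 7:F. ✗
5: successors {1, 2, 6}; □¬p there: 1:F, 2:F, 6:F. ✗
6: successors {2, 6, 7}; □¬p there: 2:F, 6:F, 7:F. ✗
7: successors {2, 5, 6, 7}; □¬p there: 2:F, 5:F, 6:F, 7:F. ✗
Satisfying worlds: ∅.

0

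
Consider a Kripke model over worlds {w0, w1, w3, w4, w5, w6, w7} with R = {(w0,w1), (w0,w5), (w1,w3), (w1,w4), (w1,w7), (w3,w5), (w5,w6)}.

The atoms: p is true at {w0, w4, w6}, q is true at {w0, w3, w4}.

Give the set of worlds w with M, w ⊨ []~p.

{w0, w3, w4, w6, w7}

w0: successors {w1, w5}; ~p there: w1:T, w5:T. ✓
w1: successors {w3, w4, w7}; ~p there: w3:T, w4:F, w7:T. ✗
w3: successors {w5}; ~p there: w5:T. ✓
w4: no successors, so []~p holds vacuously. ✓
w5: successors {w6}; ~p there: w6:F. ✗
w6: no successors, so []~p holds vacuously. ✓
w7: no successors, so []~p holds vacuously. ✓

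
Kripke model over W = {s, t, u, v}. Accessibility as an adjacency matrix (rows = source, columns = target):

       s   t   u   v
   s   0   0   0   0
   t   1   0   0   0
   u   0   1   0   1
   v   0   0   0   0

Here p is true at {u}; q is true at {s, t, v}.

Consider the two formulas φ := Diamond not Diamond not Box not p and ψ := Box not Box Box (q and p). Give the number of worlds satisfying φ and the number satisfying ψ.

2 and 2

For Diamond not Diamond not Box not p:
s: no successors, so Diamond not Diamond not Box not p fails. ✗
t: successors {s}; not Diamond not Box not p there: s:T. ✓
u: successors {t, v}; not Diamond not Box not p there: t:T, v:T. ✓
v: no successors, so Diamond not Diamond not Box not p fails. ✗
— 2 worlds.
For Box not Box Box (q and p):
s: no successors, so Box not Box Box (q and p) holds vacuously. ✓
t: successors {s}; not Box Box (q and p) there: s:F. ✗
u: successors {t, v}; not Box Box (q and p) there: t:F, v:F. ✗
v: no successors, so Box not Box Box (q and p) holds vacuously. ✓
— 2 worlds.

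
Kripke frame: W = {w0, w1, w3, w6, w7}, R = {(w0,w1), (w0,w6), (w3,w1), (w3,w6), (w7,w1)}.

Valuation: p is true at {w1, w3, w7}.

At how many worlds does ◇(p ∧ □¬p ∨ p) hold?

3

w0: successors {w1, w6}; p ∧ □¬p ∨ p there: w1:T, w6:F. ✓
w1: no successors, so ◇(p ∧ □¬p ∨ p) fails. ✗
w3: successors {w1, w6}; p ∧ □¬p ∨ p there: w1:T, w6:F. ✓
w6: no successors, so ◇(p ∧ □¬p ∨ p) fails. ✗
w7: successors {w1}; p ∧ □¬p ∨ p there: w1:T. ✓
Satisfying worlds: {w0, w3, w7}.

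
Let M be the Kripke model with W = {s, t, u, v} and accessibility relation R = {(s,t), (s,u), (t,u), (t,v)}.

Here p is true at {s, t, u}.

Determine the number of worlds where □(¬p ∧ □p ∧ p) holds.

s: successors {t, u}; ¬p ∧ □p ∧ p there: t:F, u:F. ✗
t: successors {u, v}; ¬p ∧ □p ∧ p there: u:F, v:F. ✗
u: no successors, so □(¬p ∧ □p ∧ p) holds vacuously. ✓
v: no successors, so □(¬p ∧ □p ∧ p) holds vacuously. ✓
Satisfying worlds: {u, v}.

2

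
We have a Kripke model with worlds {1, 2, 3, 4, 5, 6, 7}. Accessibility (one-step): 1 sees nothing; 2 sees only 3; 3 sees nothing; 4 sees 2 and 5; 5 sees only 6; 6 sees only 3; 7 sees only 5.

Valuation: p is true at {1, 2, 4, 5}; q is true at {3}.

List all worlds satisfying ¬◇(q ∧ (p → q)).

{1, 3, 4, 5, 7}

1: ◇(q ∧ (p → q)) is F. ✓
2: ◇(q ∧ (p → q)) is T. ✗
3: ◇(q ∧ (p → q)) is F. ✓
4: ◇(q ∧ (p → q)) is F. ✓
5: ◇(q ∧ (p → q)) is F. ✓
6: ◇(q ∧ (p → q)) is T. ✗
7: ◇(q ∧ (p → q)) is F. ✓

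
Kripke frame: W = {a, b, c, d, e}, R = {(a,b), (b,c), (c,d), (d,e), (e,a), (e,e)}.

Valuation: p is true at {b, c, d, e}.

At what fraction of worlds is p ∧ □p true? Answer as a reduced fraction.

3/5

a: p is F, □p is T. ✗
b: p is T, □p is T. ✓
c: p is T, □p is T. ✓
d: p is T, □p is T. ✓
e: p is T, □p is F. ✗
That's 3 of 5 worlds, so 3/5.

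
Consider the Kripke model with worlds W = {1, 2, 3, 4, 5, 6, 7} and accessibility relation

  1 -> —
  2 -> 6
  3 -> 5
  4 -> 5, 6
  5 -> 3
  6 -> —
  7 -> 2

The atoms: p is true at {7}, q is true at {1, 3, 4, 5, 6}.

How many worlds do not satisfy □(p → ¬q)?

1: no successors, so □(p → ¬q) holds vacuously. ✓
2: successors {6}; p → ¬q there: 6:T. ✓
3: successors {5}; p → ¬q there: 5:T. ✓
4: successors {5, 6}; p → ¬q there: 5:T, 6:T. ✓
5: successors {3}; p → ¬q there: 3:T. ✓
6: no successors, so □(p → ¬q) holds vacuously. ✓
7: successors {2}; p → ¬q there: 2:T. ✓
Satisfying worlds: {1, 2, 3, 4, 5, 6, 7}.
So □(p → ¬q) fails at the other 0 worlds.

0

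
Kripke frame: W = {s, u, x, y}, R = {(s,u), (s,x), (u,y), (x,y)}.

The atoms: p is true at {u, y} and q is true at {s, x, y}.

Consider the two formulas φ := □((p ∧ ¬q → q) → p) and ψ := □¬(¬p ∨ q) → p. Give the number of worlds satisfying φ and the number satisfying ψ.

For □((p ∧ ¬q → q) → p):
s: successors {u, x}; (p ∧ ¬q → q) → p there: u:T, x:F. ✗
u: successors {y}; (p ∧ ¬q → q) → p there: y:T. ✓
x: successors {y}; (p ∧ ¬q → q) → p there: y:T. ✓
y: no successors, so □((p ∧ ¬q → q) → p) holds vacuously. ✓
— 3 worlds.
For □¬(¬p ∨ q) → p:
s: □¬(¬p ∨ q) is F, p is F. ✓
u: □¬(¬p ∨ q) is F, p is T. ✓
x: □¬(¬p ∨ q) is F, p is F. ✓
y: □¬(¬p ∨ q) is T, p is T. ✓
— 4 worlds.

3 and 4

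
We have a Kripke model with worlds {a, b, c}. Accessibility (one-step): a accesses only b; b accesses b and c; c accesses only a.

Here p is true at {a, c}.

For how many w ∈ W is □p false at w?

a: successors {b}; p there: b:F. ✗
b: successors {b, c}; p there: b:F, c:T. ✗
c: successors {a}; p there: a:T. ✓
Satisfying worlds: {c}.
So □p fails at the other 2 worlds.

2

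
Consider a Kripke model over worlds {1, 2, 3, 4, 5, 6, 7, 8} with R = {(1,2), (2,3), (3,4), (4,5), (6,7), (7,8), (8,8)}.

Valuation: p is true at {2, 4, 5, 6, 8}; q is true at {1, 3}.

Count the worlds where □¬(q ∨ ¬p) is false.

2

1: successors {2}; ¬(q ∨ ¬p) there: 2:T. ✓
2: successors {3}; ¬(q ∨ ¬p) there: 3:F. ✗
3: successors {4}; ¬(q ∨ ¬p) there: 4:T. ✓
4: successors {5}; ¬(q ∨ ¬p) there: 5:T. ✓
5: no successors, so □¬(q ∨ ¬p) holds vacuously. ✓
6: successors {7}; ¬(q ∨ ¬p) there: 7:F. ✗
7: successors {8}; ¬(q ∨ ¬p) there: 8:T. ✓
8: successors {8}; ¬(q ∨ ¬p) there: 8:T. ✓
Satisfying worlds: {1, 3, 4, 5, 7, 8}.
So □¬(q ∨ ¬p) fails at the other 2 worlds.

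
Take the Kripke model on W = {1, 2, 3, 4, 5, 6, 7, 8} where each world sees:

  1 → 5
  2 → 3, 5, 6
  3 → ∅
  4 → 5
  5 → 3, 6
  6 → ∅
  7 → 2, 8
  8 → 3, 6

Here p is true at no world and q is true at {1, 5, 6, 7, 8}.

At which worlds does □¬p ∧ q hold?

{1, 5, 6, 7, 8}

1: □¬p is T, q is T. ✓
2: □¬p is T, q is F. ✗
3: □¬p is T, q is F. ✗
4: □¬p is T, q is F. ✗
5: □¬p is T, q is T. ✓
6: □¬p is T, q is T. ✓
7: □¬p is T, q is T. ✓
8: □¬p is T, q is T. ✓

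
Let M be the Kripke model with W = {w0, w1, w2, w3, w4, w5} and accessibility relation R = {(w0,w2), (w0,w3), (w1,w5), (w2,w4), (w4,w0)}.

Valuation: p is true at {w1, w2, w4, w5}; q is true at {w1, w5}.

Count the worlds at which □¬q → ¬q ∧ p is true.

w0: □¬q is T, ¬q ∧ p is F. ✗
w1: □¬q is F, ¬q ∧ p is F. ✓
w2: □¬q is T, ¬q ∧ p is T. ✓
w3: □¬q is T, ¬q ∧ p is F. ✗
w4: □¬q is T, ¬q ∧ p is T. ✓
w5: □¬q is T, ¬q ∧ p is F. ✗
Satisfying worlds: {w1, w2, w4}.

3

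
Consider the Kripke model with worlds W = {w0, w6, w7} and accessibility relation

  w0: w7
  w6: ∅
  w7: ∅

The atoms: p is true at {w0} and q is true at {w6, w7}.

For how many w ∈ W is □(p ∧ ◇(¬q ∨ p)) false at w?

w0: successors {w7}; p ∧ ◇(¬q ∨ p) there: w7:F. ✗
w6: no successors, so □(p ∧ ◇(¬q ∨ p)) holds vacuously. ✓
w7: no successors, so □(p ∧ ◇(¬q ∨ p)) holds vacuously. ✓
Satisfying worlds: {w6, w7}.
So □(p ∧ ◇(¬q ∨ p)) fails at the other 1 world.

1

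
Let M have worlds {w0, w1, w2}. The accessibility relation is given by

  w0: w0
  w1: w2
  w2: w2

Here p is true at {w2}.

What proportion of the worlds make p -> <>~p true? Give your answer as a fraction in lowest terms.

2/3

w0: p is F, <>~p is T. ✓
w1: p is F, <>~p is F. ✓
w2: p is T, <>~p is F. ✗
That's 2 of 3 worlds, so 2/3.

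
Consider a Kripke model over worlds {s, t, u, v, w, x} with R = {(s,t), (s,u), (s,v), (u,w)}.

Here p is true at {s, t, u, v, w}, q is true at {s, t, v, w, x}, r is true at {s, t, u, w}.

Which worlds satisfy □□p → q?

s: □□p is T, q is T. ✓
t: □□p is T, q is T. ✓
u: □□p is T, q is F. ✗
v: □□p is T, q is T. ✓
w: □□p is T, q is T. ✓
x: □□p is T, q is T. ✓

{s, t, v, w, x}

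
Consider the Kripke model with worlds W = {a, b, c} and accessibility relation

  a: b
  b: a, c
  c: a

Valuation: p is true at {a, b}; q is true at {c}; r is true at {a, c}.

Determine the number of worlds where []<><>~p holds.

1

a: successors {b}; <><>~p there: b:F. ✗
b: successors {a, c}; <><>~p there: a:T, c:F. ✗
c: successors {a}; <><>~p there: a:T. ✓
Satisfying worlds: {c}.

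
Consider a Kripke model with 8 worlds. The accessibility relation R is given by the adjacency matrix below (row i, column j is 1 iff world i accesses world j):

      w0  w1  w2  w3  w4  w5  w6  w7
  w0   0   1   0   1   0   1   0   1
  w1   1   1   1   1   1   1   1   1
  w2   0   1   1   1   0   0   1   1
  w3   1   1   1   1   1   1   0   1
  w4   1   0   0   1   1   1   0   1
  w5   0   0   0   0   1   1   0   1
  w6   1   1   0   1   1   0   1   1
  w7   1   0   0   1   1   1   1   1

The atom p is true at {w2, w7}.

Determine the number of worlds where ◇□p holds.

0

w0: successors {w1, w3, w5, w7}; □p there: w1:F, w3:F, w5:F, w7:F. ✗
w1: successors {w0, w1, w2, w3, w4, w5, w6, w7}; □p there: w0:F, w1:F, w2:F, w3:F, w4:F, w5:F, w6:F, w7:F. ✗
w2: successors {w1, w2, w3, w6, w7}; □p there: w1:F, w2:F, w3:F, w6:F, w7:F. ✗
w3: successors {w0, w1, w2, w3, w4, w5, w7}; □p there: w0:F, w1:F, w2:F, w3:F, w4:F, w5:F, w7:F. ✗
w4: successors {w0, w3, w4, w5, w7}; □p there: w0:F, w3:F, w4:F, w5:F, w7:F. ✗
w5: successors {w4, w5, w7}; □p there: w4:F, w5:F, w7:F. ✗
w6: successors {w0, w1, w3, w4, w6, w7}; □p there: w0:F, w1:F, w3:F, w4:F, w6:F, w7:F. ✗
w7: successors {w0, w3, w4, w5, w6, w7}; □p there: w0:F, w3:F, w4:F, w5:F, w6:F, w7:F. ✗
Satisfying worlds: ∅.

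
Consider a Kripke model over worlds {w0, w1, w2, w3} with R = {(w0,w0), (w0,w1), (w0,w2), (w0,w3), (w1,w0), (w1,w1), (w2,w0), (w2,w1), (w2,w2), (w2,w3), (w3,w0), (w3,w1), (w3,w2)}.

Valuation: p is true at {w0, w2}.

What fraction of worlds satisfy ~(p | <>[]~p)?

w0: p | <>[]~p is T. ✗
w1: p | <>[]~p is F. ✓
w2: p | <>[]~p is T. ✗
w3: p | <>[]~p is F. ✓
That's 2 of 4 worlds, so 2/4 = 1/2.

1/2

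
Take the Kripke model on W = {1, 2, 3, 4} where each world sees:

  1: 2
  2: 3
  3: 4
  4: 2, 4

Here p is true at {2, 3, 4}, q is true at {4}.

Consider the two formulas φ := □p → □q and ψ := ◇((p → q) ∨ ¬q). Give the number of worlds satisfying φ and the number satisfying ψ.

1 and 4

For □p → □q:
1: □p is T, □q is F. ✗
2: □p is T, □q is F. ✗
3: □p is T, □q is T. ✓
4: □p is T, □q is F. ✗
— 1 world.
For ◇((p → q) ∨ ¬q):
1: successors {2}; (p → q) ∨ ¬q there: 2:T. ✓
2: successors {3}; (p → q) ∨ ¬q there: 3:T. ✓
3: successors {4}; (p → q) ∨ ¬q there: 4:T. ✓
4: successors {2, 4}; (p → q) ∨ ¬q there: 2:T, 4:T. ✓
— 4 worlds.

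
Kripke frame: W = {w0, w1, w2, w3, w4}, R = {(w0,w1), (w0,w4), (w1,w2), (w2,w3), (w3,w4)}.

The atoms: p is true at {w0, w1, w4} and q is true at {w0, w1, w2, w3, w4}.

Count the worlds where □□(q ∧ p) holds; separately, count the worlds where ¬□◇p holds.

For □□(q ∧ p):
w0: successors {w1, w4}; □(q ∧ p) there: w1:F, w4:T. ✗
w1: successors {w2}; □(q ∧ p) there: w2:F. ✗
w2: successors {w3}; □(q ∧ p) there: w3:T. ✓
w3: successors {w4}; □(q ∧ p) there: w4:T. ✓
w4: no successors, so □□(q ∧ p) holds vacuously. ✓
— 3 worlds.
For ¬□◇p:
w0: □◇p is F. ✓
w1: □◇p is F. ✓
w2: □◇p is T. ✗
w3: □◇p is F. ✓
w4: □◇p is T. ✗
— 3 worlds.

3 and 3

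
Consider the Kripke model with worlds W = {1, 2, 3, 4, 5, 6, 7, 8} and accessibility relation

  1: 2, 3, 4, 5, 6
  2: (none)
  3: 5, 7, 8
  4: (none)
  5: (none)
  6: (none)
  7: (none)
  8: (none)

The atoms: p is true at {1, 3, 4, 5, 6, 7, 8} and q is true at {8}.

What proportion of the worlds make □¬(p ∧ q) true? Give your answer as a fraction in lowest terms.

7/8

1: successors {2, 3, 4, 5, 6}; ¬(p ∧ q) there: 2:T, 3:T, 4:T, 5:T, 6:T. ✓
2: no successors, so □¬(p ∧ q) holds vacuously. ✓
3: successors {5, 7, 8}; ¬(p ∧ q) there: 5:T, 7:T, 8:F. ✗
4: no successors, so □¬(p ∧ q) holds vacuously. ✓
5: no successors, so □¬(p ∧ q) holds vacuously. ✓
6: no successors, so □¬(p ∧ q) holds vacuously. ✓
7: no successors, so □¬(p ∧ q) holds vacuously. ✓
8: no successors, so □¬(p ∧ q) holds vacuously. ✓
That's 7 of 8 worlds, so 7/8.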